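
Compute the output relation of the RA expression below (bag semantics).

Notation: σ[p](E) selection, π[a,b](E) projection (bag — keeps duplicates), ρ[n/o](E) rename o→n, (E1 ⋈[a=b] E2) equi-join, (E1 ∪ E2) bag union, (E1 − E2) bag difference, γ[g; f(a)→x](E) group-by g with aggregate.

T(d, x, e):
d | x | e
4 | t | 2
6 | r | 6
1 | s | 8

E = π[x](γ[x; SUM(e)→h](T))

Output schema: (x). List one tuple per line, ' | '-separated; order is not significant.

Subexpression sizes:
  T → 3
  γ[x; SUM(e)→h](T) → 3
  π[x](γ[x; SUM(e)→h](T)) → 3

== RESULT ==
x
r
s
t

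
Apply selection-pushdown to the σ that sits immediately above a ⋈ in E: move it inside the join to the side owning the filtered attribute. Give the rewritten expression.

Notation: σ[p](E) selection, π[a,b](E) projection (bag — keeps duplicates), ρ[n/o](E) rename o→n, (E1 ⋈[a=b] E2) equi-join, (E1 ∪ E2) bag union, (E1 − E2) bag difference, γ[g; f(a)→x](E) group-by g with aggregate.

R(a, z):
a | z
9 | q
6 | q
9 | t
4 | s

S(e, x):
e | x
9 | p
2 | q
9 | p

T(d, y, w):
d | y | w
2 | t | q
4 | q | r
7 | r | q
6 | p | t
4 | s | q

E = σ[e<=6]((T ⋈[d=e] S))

σ filters on e, owned by the right side.
E' = (T ⋈[d=e] σ[e<=6](S))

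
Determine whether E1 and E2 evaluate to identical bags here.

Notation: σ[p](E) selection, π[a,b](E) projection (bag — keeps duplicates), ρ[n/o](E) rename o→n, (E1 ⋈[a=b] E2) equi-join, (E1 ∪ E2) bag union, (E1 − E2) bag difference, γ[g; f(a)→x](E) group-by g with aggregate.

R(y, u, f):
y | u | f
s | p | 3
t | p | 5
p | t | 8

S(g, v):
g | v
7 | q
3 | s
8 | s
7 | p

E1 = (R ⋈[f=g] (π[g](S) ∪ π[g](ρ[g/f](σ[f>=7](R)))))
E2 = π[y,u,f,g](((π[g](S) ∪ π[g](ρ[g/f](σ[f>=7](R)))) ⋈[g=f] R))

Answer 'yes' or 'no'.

E1 per-node cardinality:
  R → 3
  S → 4
  π[g](S) → 4
  R → 3
  σ[f>=7](R) → 1
  ρ[g/f](σ[f>=7](R)) → 1
  π[g](ρ[g/f](σ[f>=7](R))) → 1
  (π[g](S) ∪ π[g](ρ[g/f](σ[f>=7](R)))) → 5
  (R ⋈[f=g] (π[g](S) ∪ π[g](ρ[g/f](σ[f>=7](R))))) → 3
E2 per-node cardinality:
  S → 4
  π[g](S) → 4
  R → 3
  σ[f>=7](R) → 1
  ρ[g/f](σ[f>=7](R)) → 1
  π[g](ρ[g/f](σ[f>=7](R))) → 1
  (π[g](S) ∪ π[g](ρ[g/f](σ[f>=7](R)))) → 5
  R → 3
  ((π[g](S) ∪ π[g](ρ[g/f](σ[f>=7](R)))) ⋈[g=f] R) → 3
  π[y,u,f,g](((π[g](S) ∪ π[g](ρ[g/f](σ[f>=7](R)))) ⋈[g=f] R)) → 3

E1 and E2 produce the same multiset:
y | u | f | g
p | t | 8 | 8
p | t | 8 | 8
s | p | 3 | 3

yes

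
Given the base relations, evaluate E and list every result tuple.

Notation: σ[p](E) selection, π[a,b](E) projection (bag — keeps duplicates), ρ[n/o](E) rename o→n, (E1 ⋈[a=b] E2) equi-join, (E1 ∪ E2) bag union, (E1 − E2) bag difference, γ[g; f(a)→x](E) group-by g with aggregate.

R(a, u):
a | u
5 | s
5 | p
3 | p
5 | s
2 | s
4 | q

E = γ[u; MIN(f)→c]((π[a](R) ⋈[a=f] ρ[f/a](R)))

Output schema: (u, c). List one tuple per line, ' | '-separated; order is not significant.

Subexpression sizes:
  R → 6
  π[a](R) → 6
  R → 6
  ρ[f/a](R) → 6
  (π[a](R) ⋈[a=f] ρ[f/a](R)) → 12
  γ[u; MIN(f)→c]((π[a](R) ⋈[a=f] ρ[f/a](R))) → 3

== RESULT ==
u | c
p | 3
q | 4
s | 2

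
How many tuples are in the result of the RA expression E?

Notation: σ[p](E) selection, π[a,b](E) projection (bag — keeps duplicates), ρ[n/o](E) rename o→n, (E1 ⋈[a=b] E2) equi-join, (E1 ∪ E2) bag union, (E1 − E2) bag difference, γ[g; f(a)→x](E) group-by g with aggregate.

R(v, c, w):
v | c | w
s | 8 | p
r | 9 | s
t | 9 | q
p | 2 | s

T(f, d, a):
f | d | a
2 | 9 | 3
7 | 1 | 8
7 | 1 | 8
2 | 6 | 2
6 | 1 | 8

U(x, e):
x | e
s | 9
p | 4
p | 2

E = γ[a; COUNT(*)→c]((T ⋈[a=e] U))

Row counts bottom-up:
  T → 5
  U → 3
  (T ⋈[a=e] U) → 1
  γ[a; COUNT(*)→c]((T ⋈[a=e] U)) → 1

|E| = 1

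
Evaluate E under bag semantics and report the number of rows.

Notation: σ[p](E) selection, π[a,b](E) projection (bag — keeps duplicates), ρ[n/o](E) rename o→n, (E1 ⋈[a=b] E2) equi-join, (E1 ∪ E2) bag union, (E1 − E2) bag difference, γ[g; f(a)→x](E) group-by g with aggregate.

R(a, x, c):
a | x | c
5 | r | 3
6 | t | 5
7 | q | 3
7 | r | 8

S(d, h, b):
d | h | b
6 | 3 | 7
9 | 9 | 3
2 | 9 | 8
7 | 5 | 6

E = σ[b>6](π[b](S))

Stepwise |·|:
  S → 4
  π[b](S) → 4
  σ[b>6](π[b](S)) → 2

|E| = 2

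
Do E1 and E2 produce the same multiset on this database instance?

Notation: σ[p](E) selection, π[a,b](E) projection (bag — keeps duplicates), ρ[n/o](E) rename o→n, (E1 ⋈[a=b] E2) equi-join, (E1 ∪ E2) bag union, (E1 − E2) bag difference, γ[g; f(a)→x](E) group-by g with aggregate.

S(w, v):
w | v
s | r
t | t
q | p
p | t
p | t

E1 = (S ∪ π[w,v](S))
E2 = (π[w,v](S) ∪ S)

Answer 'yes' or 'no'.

E1 subexpression sizes:
  S → 5
  S → 5
  π[w,v](S) → 5
  (S ∪ π[w,v](S)) → 10
E2 subexpression sizes:
  S → 5
  π[w,v](S) → 5
  S → 5
  (π[w,v](S) ∪ S) → 10

E1 and E2 produce the same multiset:
w | v
p | t
p | t
p | t
p | t
q | p
q | p
s | r
s | r
t | t
t | t

yes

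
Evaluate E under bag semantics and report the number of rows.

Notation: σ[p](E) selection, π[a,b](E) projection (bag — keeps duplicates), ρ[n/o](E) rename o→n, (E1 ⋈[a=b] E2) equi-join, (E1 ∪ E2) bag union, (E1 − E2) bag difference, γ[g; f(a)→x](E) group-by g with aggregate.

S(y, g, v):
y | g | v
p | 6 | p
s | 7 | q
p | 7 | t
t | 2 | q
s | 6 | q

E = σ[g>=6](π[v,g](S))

Stepwise |·|:
  S → 5
  π[v,g](S) → 5
  σ[g>=6](π[v,g](S)) → 4

|E| = 4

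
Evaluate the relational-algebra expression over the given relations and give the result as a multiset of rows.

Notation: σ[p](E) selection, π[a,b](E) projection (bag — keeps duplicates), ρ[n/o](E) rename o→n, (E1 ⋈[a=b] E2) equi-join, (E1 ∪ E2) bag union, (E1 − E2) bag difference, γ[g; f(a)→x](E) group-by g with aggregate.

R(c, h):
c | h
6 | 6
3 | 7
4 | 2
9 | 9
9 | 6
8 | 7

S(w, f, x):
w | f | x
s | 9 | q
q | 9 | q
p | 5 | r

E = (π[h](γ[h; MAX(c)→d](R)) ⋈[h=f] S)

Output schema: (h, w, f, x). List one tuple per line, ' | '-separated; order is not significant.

Stepwise |·|:
  R → 6
  γ[h; MAX(c)→d](R) → 4
  π[h](γ[h; MAX(c)→d](R)) → 4
  S → 3
  (π[h](γ[h; MAX(c)→d](R)) ⋈[h=f] S) → 2

== RESULT ==
h | w | f | x
9 | q | 9 | q
9 | s | 9 | q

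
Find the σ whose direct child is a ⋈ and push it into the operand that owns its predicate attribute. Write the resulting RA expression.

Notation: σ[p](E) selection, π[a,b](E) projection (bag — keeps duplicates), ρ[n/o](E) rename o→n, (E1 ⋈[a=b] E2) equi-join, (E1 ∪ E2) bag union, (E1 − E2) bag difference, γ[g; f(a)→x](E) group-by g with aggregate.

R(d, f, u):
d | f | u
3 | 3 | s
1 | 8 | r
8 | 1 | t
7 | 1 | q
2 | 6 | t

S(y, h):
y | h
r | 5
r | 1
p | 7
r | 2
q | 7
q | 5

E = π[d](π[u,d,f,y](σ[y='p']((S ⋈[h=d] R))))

σ filters on y, owned by the left side.
E' = π[d](π[u,d,f,y]((σ[y='p'](S) ⋈[h=d] R)))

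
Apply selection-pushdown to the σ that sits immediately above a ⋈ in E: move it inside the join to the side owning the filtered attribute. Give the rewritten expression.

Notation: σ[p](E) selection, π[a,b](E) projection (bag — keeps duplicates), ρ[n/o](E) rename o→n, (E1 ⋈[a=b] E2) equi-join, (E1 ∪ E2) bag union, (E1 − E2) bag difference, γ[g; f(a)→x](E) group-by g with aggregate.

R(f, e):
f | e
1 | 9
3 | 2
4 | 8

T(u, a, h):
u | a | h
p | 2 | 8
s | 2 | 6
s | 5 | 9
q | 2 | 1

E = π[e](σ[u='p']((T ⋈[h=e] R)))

σ filters on u, owned by the left side.
E' = π[e]((σ[u='p'](T) ⋈[h=e] R))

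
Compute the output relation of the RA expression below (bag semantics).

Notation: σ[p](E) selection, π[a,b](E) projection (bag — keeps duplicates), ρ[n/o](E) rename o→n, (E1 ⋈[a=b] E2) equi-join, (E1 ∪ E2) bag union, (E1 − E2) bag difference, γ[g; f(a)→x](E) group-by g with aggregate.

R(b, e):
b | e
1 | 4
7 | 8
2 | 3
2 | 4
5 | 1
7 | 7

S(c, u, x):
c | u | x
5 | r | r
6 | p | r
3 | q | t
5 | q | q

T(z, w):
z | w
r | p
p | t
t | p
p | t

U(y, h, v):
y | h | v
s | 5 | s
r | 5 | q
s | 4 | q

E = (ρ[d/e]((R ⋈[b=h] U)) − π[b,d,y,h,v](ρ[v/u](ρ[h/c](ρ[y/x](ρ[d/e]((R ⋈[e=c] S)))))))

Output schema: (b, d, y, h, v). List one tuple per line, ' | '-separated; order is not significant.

Stepwise |·|:
  R → 6
  U → 3
  (R ⋈[b=h] U) → 2
  ρ[d/e]((R ⋈[b=h] U)) → 2
  R → 6
  S → 4
  (R ⋈[e=c] S) → 1
  ρ[d/e]((R ⋈[e=c] S)) → 1
  ρ[y/x](ρ[d/e]((R ⋈[e=c] S))) → 1
  ρ[h/c](ρ[y/x](ρ[d/e]((R ⋈[e=c] S)))) → 1
  ρ[v/u](ρ[h/c](ρ[y/x](ρ[d/e]((R ⋈[e=c] S))))) → 1
  π[b,d,y,h,v](ρ[v/u](ρ[h/c](ρ[y/x](ρ[d/e]((R ⋈[e=c] S)))))) → 1
  (ρ[d/e]((R ⋈[b=h] U)) − π[b,d,y,h,v](ρ[v/u](ρ[h/c](ρ[y/x](ρ[d/e]((R ⋈[e=c] S))))))) → 2

== RESULT ==
b | d | y | h | v
5 | 1 | r | 5 | q
5 | 1 | s | 5 | s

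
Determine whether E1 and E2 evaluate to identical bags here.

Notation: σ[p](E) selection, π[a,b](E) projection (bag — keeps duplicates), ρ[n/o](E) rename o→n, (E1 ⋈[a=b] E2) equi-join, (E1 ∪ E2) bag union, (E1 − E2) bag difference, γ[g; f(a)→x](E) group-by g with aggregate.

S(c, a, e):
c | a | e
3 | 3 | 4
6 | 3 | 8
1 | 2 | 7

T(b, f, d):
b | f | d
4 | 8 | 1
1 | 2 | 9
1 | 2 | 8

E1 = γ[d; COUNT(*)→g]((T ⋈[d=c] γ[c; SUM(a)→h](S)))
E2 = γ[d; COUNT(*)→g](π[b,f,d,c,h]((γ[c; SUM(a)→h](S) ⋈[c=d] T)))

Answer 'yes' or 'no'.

E1 row counts bottom-up:
  T → 3
  S → 3
  γ[c; SUM(a)→h](S) → 3
  (T ⋈[d=c] γ[c; SUM(a)→h](S)) → 1
  γ[d; COUNT(*)→g]((T ⋈[d=c] γ[c; SUM(a)→h](S))) → 1
E2 row counts bottom-up:
  S → 3
  γ[c; SUM(a)→h](S) → 3
  T → 3
  (γ[c; SUM(a)→h](S) ⋈[c=d] T) → 1
  π[b,f,d,c,h]((γ[c; SUM(a)→h](S) ⋈[c=d] T)) → 1
  γ[d; COUNT(*)→g](π[b,f,d,c,h]((γ[c; SUM(a)→h](S) ⋈[c=d] T))) → 1

E1 and E2 produce the same multiset:
d | g
1 | 1

yes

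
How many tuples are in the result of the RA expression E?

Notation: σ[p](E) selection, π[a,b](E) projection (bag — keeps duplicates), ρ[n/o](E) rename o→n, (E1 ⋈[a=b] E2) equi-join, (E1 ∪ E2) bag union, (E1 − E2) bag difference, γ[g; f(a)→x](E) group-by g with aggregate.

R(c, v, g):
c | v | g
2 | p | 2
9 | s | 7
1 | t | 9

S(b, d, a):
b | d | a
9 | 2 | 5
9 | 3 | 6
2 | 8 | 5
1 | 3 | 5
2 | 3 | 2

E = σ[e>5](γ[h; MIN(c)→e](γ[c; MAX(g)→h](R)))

Row counts bottom-up:
  R → 3
  γ[c; MAX(g)→h](R) → 3
  γ[h; MIN(c)→e](γ[c; MAX(g)→h](R)) → 3
  σ[e>5](γ[h; MIN(c)→e](γ[c; MAX(g)→h](R))) → 1

|E| = 1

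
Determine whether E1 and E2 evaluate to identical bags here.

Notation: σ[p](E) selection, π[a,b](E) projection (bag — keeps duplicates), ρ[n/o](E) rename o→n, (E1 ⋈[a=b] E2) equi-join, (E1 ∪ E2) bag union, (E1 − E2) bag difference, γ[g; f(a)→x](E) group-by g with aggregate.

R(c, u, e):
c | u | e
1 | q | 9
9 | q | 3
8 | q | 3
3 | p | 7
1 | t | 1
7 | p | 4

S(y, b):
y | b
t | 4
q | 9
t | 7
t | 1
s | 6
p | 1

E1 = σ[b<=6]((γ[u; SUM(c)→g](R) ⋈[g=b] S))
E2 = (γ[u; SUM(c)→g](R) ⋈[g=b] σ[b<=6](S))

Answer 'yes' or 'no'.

E1 per-node cardinality:
  R → 6
  γ[u; SUM(c)→g](R) → 3
  S → 6
  (γ[u; SUM(c)→g](R) ⋈[g=b] S) → 2
  σ[b<=6]((γ[u; SUM(c)→g](R) ⋈[g=b] S)) → 2
E2 per-node cardinality:
  R → 6
  γ[u; SUM(c)→g](R) → 3
  S → 6
  σ[b<=6](S) → 4
  (γ[u; SUM(c)→g](R) ⋈[g=b] σ[b<=6](S)) → 2

E1 and E2 produce the same multiset:
u | g | y | b
t | 1 | p | 1
t | 1 | t | 1

yes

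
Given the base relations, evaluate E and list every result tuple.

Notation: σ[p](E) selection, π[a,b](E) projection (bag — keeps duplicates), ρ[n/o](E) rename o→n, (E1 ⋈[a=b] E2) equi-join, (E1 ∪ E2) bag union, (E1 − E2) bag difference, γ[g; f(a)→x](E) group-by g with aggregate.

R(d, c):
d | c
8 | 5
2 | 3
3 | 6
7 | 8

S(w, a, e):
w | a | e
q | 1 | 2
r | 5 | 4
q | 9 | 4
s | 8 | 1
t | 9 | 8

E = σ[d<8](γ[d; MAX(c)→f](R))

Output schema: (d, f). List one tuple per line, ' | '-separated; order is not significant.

Row counts bottom-up:
  R → 4
  γ[d; MAX(c)→f](R) → 4
  σ[d<8](γ[d; MAX(c)→f](R)) → 3

== RESULT ==
d | f
2 | 3
3 | 6
7 | 8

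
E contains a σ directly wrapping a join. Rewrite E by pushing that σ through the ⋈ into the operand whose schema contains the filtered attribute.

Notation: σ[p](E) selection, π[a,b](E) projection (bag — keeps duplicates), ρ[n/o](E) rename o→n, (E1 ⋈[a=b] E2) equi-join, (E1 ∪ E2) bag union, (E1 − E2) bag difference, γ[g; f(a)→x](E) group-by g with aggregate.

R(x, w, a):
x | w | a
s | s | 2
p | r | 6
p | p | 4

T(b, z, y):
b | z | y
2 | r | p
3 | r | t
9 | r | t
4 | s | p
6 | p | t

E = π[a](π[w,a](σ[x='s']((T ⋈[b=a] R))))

σ filters on x, owned by the right side.
E' = π[a](π[w,a]((T ⋈[b=a] σ[x='s'](R))))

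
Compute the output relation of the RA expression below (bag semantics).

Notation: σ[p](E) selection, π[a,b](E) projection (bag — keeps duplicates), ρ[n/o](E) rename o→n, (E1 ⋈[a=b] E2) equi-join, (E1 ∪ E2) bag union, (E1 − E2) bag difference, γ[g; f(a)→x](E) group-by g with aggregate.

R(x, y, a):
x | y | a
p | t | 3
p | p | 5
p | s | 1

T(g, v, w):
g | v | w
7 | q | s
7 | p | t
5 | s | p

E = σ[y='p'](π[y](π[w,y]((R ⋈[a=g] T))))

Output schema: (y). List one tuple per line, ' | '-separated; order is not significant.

Subexpression sizes:
  R → 3
  T → 3
  (R ⋈[a=g] T) → 1
  π[w,y]((R ⋈[a=g] T)) → 1
  π[y](π[w,y]((R ⋈[a=g] T))) → 1
  σ[y='p'](π[y](π[w,y]((R ⋈[a=g] T)))) → 1

== RESULT ==
y
p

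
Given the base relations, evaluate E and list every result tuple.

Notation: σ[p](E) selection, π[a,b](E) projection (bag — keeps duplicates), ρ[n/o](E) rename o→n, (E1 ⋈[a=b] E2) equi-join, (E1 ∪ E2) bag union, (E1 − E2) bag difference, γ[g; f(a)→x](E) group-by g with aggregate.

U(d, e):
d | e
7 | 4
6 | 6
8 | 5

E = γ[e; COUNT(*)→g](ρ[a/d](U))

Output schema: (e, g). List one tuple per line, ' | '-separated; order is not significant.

Subexpression sizes:
  U → 3
  ρ[a/d](U) → 3
  γ[e; COUNT(*)→g](ρ[a/d](U)) → 3

== RESULT ==
e | g
4 | 1
5 | 1
6 | 1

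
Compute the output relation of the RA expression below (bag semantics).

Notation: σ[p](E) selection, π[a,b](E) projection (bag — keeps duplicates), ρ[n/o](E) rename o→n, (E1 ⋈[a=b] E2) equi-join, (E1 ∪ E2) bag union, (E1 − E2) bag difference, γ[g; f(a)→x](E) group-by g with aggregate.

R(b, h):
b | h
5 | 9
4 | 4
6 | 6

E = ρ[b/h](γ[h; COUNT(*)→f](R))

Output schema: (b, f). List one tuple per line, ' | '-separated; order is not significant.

Stepwise |·|:
  R → 3
  γ[h; COUNT(*)→f](R) → 3
  ρ[b/h](γ[h; COUNT(*)→f](R)) → 3

== RESULT ==
b | f
4 | 1
6 | 1
9 | 1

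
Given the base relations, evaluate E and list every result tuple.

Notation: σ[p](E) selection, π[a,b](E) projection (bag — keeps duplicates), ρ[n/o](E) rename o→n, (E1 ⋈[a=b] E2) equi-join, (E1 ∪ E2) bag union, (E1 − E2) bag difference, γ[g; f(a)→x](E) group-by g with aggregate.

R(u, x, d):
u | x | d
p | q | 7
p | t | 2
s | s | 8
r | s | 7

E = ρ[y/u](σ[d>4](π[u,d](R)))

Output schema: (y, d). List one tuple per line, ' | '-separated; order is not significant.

Row counts bottom-up:
  R → 4
  π[u,d](R) → 4
  σ[d>4](π[u,d](R)) → 3
  ρ[y/u](σ[d>4](π[u,d](R))) → 3

== RESULT ==
y | d
p | 7
r | 7
s | 8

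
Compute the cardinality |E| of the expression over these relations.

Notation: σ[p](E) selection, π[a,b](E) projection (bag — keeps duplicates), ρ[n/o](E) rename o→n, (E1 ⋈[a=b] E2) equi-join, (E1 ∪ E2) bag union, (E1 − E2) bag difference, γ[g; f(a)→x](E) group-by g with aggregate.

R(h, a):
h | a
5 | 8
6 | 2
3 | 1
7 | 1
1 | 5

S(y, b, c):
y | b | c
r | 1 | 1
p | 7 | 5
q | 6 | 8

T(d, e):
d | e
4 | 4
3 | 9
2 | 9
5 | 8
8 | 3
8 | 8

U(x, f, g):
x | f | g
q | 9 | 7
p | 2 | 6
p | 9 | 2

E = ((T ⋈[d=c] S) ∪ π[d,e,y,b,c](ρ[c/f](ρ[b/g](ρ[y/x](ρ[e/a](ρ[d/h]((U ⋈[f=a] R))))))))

Subexpression sizes:
  T → 6
  S → 3
  (T ⋈[d=c] S) → 3
  U → 3
  R → 5
  (U ⋈[f=a] R) → 1
  ρ[d/h]((U ⋈[f=a] R)) → 1
  ρ[e/a](ρ[d/h]((U ⋈[f=a] R))) → 1
  ρ[y/x](ρ[e/a](ρ[d/h]((U ⋈[f=a] R)))) → 1
  ρ[b/g](ρ[y/x](ρ[e/a](ρ[d/h]((U ⋈[f=a] R))))) → 1
  ρ[c/f](ρ[b/g](ρ[y/x](ρ[e/a](ρ[d/h]((U ⋈[f=a] R)))))) → 1
  π[d,e,y,b,c](ρ[c/f](ρ[b/g](ρ[y/x](ρ[e/a](ρ[d/h]((U ⋈[f=a] R))))))) → 1
  ((T ⋈[d=c] S) ∪ π[d,e,y,b,c](ρ[c/f](ρ[b/g](ρ[y/x](ρ[e/a](ρ[d/h]((U ⋈[f=a] R)))))))) → 4

|E| = 4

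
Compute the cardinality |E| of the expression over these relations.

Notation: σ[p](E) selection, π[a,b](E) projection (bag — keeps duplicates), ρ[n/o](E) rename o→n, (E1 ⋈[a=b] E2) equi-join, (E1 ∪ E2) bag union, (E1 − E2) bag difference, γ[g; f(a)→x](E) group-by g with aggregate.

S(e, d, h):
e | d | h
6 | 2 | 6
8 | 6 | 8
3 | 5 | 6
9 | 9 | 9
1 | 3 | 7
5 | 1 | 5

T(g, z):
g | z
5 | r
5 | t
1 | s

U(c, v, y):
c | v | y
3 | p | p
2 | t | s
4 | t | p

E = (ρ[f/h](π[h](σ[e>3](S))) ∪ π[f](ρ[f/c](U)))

Per-node cardinality:
  S → 6
  σ[e>3](S) → 4
  π[h](σ[e>3](S)) → 4
  ρ[f/h](π[h](σ[e>3](S))) → 4
  U → 3
  ρ[f/c](U) → 3
  π[f](ρ[f/c](U)) → 3
  (ρ[f/h](π[h](σ[e>3](S))) ∪ π[f](ρ[f/c](U))) → 7

|E| = 7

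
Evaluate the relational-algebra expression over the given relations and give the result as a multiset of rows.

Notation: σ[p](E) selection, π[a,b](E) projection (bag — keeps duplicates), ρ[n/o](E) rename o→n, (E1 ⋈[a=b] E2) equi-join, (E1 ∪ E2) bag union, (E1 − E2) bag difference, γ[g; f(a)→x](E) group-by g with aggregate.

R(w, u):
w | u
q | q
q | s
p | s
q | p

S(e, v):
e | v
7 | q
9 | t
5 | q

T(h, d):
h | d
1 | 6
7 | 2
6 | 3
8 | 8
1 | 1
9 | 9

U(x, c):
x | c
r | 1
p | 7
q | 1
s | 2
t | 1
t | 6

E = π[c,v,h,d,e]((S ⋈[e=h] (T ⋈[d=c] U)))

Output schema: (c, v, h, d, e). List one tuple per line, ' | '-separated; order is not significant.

Subexpression sizes:
  S → 3
  T → 6
  U → 6
  (T ⋈[d=c] U) → 5
  (S ⋈[e=h] (T ⋈[d=c] U)) → 1
  π[c,v,h,d,e]((S ⋈[e=h] (T ⋈[d=c] U))) → 1

== RESULT ==
c | v | h | d | e
2 | q | 7 | 2 | 7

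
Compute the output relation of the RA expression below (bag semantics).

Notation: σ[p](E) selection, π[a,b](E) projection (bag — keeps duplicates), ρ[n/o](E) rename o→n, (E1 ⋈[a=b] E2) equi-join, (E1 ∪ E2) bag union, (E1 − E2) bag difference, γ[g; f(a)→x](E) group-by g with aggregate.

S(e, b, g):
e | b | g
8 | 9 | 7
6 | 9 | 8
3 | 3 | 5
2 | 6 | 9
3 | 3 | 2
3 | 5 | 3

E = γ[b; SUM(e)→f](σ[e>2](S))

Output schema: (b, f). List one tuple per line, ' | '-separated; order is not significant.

Stepwise |·|:
  S → 6
  σ[e>2](S) → 5
  γ[b; SUM(e)→f](σ[e>2](S)) → 3

== RESULT ==
b | f
3 | 6
5 | 3
9 | 14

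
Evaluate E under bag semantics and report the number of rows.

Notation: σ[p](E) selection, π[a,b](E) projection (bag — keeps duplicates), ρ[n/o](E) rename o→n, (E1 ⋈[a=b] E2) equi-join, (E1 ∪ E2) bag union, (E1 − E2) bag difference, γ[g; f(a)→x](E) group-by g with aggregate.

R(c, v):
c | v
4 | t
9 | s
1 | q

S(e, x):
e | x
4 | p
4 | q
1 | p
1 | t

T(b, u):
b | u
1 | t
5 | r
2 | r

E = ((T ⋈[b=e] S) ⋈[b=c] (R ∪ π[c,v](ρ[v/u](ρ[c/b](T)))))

Row counts bottom-up:
  T → 3
  S → 4
  (T ⋈[b=e] S) → 2
  R → 3
  T → 3
  ρ[c/b](T) → 3
  ρ[v/u](ρ[c/b](T)) → 3
  π[c,v](ρ[v/u](ρ[c/b](T))) → 3
  (R ∪ π[c,v](ρ[v/u](ρ[c/b](T)))) → 6
  ((T ⋈[b=e] S) ⋈[b=c] (R ∪ π[c,v](ρ[v/u](ρ[c/b](T))))) → 4

|E| = 4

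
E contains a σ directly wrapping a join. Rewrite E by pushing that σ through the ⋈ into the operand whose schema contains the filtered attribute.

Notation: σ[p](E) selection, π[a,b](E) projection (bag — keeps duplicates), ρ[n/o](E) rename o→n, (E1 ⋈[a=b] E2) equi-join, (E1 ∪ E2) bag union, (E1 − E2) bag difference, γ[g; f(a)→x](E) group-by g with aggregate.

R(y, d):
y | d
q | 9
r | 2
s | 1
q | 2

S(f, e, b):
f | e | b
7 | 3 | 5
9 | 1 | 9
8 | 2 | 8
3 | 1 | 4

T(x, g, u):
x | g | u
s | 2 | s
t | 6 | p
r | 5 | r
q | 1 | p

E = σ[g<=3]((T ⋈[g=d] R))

σ filters on g, owned by the left side.
E' = (σ[g<=3](T) ⋈[g=d] R)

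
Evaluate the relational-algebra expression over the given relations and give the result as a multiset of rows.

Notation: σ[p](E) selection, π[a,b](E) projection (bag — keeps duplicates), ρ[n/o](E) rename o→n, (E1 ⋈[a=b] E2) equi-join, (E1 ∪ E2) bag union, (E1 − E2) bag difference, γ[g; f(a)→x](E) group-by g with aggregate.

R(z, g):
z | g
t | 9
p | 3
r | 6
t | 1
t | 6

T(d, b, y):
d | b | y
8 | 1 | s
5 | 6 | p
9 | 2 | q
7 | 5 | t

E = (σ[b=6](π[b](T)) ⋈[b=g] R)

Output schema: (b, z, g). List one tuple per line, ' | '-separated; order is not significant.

Per-node cardinality:
  T → 4
  π[b](T) → 4
  σ[b=6](π[b](T)) → 1
  R → 5
  (σ[b=6](π[b](T)) ⋈[b=g] R) → 2

== RESULT ==
b | z | g
6 | r | 6
6 | t | 6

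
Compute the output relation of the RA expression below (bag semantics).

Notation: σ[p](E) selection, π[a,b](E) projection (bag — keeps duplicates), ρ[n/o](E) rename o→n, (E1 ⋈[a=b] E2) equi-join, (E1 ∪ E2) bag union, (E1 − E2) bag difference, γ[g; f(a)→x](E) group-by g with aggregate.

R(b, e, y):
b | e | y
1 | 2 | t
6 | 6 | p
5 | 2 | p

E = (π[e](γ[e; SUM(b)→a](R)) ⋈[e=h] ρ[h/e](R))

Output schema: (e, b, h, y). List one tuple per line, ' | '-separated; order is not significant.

Stepwise |·|:
  R → 3
  γ[e; SUM(b)→a](R) → 2
  π[e](γ[e; SUM(b)→a](R)) → 2
  R → 3
  ρ[h/e](R) → 3
  (π[e](γ[e; SUM(b)→a](R)) ⋈[e=h] ρ[h/e](R)) → 3

== RESULT ==
e | b | h | y
2 | 1 | 2 | t
2 | 5 | 2 | p
6 | 6 | 6 | p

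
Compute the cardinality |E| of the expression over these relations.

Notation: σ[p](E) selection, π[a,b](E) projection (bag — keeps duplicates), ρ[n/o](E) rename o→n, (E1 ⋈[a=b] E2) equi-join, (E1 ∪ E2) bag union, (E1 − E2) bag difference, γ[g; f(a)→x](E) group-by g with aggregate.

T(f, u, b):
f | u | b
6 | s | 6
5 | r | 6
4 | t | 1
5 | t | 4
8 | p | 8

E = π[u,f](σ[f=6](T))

Stepwise |·|:
  T → 5
  σ[f=6](T) → 1
  π[u,f](σ[f=6](T)) → 1

|E| = 1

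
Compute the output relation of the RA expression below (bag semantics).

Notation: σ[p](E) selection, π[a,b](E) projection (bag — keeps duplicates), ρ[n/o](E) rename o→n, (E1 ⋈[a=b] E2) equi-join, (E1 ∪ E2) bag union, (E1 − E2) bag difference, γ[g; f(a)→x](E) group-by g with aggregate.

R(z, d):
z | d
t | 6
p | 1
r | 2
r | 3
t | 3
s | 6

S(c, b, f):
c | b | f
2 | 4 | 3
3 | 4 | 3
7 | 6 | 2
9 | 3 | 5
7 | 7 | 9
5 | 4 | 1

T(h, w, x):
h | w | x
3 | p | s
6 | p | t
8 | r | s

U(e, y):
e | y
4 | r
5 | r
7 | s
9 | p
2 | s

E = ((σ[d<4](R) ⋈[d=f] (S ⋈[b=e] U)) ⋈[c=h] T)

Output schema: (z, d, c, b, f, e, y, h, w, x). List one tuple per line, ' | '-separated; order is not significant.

Per-node cardinality:
  R → 6
  σ[d<4](R) → 4
  S → 6
  U → 5
  (S ⋈[b=e] U) → 4
  (σ[d<4](R) ⋈[d=f] (S ⋈[b=e] U)) → 5
  T → 3
  ((σ[d<4](R) ⋈[d=f] (S ⋈[b=e] U)) ⋈[c=h] T) → 2

== RESULT ==
z | d | c | b | f | e | y | h | w | x
r | 3 | 3 | 4 | 3 | 4 | r | 3 | p | s
t | 3 | 3 | 4 | 3 | 4 | r | 3 | p | s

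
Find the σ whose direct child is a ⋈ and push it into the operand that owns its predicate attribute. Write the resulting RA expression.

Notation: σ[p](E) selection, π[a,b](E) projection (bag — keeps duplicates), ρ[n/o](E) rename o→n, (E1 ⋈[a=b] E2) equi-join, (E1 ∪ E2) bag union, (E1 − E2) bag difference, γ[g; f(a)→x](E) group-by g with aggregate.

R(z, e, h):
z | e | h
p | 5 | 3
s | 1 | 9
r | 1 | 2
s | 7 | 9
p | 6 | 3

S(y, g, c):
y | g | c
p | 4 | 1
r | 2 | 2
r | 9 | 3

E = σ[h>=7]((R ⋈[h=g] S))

σ filters on h, owned by the left side.
E' = (σ[h>=7](R) ⋈[h=g] S)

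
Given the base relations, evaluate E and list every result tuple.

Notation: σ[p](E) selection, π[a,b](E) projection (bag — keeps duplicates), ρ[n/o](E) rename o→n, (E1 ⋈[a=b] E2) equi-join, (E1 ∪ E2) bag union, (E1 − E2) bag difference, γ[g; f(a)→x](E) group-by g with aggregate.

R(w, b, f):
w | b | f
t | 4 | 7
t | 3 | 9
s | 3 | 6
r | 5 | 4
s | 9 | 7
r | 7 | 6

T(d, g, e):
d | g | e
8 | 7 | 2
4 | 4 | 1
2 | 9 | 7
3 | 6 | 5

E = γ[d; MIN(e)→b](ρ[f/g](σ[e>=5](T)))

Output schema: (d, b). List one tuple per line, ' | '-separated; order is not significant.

Per-node cardinality:
  T → 4
  σ[e>=5](T) → 2
  ρ[f/g](σ[e>=5](T)) → 2
  γ[d; MIN(e)→b](ρ[f/g](σ[e>=5](T))) → 2

== RESULT ==
d | b
2 | 7
3 | 5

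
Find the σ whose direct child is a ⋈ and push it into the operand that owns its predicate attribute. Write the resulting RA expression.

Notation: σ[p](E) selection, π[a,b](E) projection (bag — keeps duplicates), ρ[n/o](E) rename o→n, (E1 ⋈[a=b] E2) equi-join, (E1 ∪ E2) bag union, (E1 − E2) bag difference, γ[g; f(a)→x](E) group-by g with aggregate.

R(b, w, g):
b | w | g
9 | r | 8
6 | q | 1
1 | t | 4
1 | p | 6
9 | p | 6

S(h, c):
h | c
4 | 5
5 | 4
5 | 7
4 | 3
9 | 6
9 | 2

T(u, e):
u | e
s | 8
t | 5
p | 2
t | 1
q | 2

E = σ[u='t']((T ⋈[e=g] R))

σ filters on u, owned by the left side.
E' = (σ[u='t'](T) ⋈[e=g] R)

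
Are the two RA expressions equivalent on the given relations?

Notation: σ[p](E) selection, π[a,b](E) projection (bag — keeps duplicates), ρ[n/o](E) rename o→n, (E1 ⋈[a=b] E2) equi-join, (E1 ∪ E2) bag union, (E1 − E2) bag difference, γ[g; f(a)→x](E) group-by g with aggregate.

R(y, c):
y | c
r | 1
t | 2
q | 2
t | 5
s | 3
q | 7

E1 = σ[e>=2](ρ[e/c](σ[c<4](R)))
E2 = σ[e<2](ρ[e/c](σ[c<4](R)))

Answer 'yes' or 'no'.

E1 stepwise |·|:
  R → 6
  σ[c<4](R) → 4
  ρ[e/c](σ[c<4](R)) → 4
  σ[e>=2](ρ[e/c](σ[c<4](R))) → 3
E2 stepwise |·|:
  R → 6
  σ[c<4](R) → 4
  ρ[e/c](σ[c<4](R)) → 4
  σ[e<2](ρ[e/c](σ[c<4](R))) → 1

E1 result:
y | e
q | 2
s | 3
t | 2
E2 result:
y | e
r | 1
Witness: ('r', 1) appears 0× in E1 but 1× in E2.

no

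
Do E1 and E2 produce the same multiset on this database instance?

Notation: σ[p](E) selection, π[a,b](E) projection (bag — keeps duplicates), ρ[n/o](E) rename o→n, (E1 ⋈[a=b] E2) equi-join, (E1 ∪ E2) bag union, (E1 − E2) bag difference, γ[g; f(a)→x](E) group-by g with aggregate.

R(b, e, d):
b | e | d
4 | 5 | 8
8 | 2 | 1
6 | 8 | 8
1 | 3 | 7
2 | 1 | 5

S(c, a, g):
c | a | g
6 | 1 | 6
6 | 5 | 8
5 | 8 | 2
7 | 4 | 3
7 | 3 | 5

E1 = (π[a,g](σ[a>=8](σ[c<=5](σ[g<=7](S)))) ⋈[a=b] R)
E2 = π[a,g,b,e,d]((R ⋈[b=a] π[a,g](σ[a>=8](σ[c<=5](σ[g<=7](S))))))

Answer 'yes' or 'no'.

E1 per-node cardinality:
  S → 5
  σ[g<=7](S) → 4
  σ[c<=5](σ[g<=7](S)) → 1
  σ[a>=8](σ[c<=5](σ[g<=7](S))) → 1
  π[a,g](σ[a>=8](σ[c<=5](σ[g<=7](S)))) → 1
  R → 5
  (π[a,g](σ[a>=8](σ[c<=5](σ[g<=7](S)))) ⋈[a=b] R) → 1
E2 per-node cardinality:
  R → 5
  S → 5
  σ[g<=7](S) → 4
  σ[c<=5](σ[g<=7](S)) → 1
  σ[a>=8](σ[c<=5](σ[g<=7](S))) → 1
  π[a,g](σ[a>=8](σ[c<=5](σ[g<=7](S)))) → 1
  (R ⋈[b=a] π[a,g](σ[a>=8](σ[c<=5](σ[g<=7](S))))) → 1
  π[a,g,b,e,d]((R ⋈[b=a] π[a,g](σ[a>=8](σ[c<=5](σ[g<=7](S)))))) → 1

E1 and E2 produce the same multiset:
a | g | b | e | d
8 | 2 | 8 | 2 | 1

yes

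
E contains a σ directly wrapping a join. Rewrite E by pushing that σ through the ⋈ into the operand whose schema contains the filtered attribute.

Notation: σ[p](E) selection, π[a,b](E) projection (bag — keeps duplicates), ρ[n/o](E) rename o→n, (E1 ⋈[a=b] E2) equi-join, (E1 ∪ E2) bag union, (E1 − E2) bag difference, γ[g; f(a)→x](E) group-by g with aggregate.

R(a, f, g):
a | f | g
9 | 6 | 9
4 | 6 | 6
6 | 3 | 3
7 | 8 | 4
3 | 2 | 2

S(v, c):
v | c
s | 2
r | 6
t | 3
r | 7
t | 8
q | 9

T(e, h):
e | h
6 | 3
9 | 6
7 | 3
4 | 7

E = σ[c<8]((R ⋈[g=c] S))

σ filters on c, owned by the right side.
E' = (R ⋈[g=c] σ[c<8](S))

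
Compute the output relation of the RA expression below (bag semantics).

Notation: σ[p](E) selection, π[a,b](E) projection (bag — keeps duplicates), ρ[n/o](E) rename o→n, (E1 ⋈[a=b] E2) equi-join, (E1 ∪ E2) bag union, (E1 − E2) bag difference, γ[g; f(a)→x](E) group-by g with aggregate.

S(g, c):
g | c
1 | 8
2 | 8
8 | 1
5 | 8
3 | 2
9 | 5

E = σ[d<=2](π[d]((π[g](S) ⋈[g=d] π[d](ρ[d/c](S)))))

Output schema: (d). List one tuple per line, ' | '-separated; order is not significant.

Subexpression sizes:
  S → 6
  π[g](S) → 6
  S → 6
  ρ[d/c](S) → 6
  π[d](ρ[d/c](S)) → 6
  (π[g](S) ⋈[g=d] π[d](ρ[d/c](S))) → 6
  π[d]((π[g](S) ⋈[g=d] π[d](ρ[d/c](S)))) → 6
  σ[d<=2](π[d]((π[g](S) ⋈[g=d] π[d](ρ[d/c](S))))) → 2

== RESULT ==
d
1
2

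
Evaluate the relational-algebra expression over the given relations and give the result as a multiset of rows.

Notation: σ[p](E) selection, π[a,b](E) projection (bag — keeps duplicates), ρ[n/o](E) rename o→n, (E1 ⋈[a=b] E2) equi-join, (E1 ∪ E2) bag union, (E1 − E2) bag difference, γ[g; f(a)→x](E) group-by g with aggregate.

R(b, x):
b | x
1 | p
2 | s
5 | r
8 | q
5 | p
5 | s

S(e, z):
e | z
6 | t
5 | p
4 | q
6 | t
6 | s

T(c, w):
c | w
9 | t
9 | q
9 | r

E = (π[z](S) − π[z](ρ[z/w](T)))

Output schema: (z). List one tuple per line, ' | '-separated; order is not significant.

Per-node cardinality:
  S → 5
  π[z](S) → 5
  T → 3
  ρ[z/w](T) → 3
  π[z](ρ[z/w](T)) → 3
  (π[z](S) − π[z](ρ[z/w](T))) → 3

== RESULT ==
z
p
s
t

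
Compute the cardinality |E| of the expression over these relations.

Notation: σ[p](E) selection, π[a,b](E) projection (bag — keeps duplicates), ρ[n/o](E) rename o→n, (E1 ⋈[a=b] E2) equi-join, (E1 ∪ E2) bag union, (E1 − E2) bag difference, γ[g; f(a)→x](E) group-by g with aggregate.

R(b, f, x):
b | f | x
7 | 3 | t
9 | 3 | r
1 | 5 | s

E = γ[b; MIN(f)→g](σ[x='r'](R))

Subexpression sizes:
  R → 3
  σ[x='r'](R) → 1
  γ[b; MIN(f)→g](σ[x='r'](R)) → 1

|E| = 1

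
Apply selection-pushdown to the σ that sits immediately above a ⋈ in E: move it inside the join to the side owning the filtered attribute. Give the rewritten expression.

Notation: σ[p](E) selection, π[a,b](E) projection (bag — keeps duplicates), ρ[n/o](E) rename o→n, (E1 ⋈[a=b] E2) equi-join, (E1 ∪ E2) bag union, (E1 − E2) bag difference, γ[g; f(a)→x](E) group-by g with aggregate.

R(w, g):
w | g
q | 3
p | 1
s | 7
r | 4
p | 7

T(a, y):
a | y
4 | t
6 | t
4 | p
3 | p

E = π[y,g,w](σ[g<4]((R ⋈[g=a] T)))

σ filters on g, owned by the left side.
E' = π[y,g,w]((σ[g<4](R) ⋈[g=a] T))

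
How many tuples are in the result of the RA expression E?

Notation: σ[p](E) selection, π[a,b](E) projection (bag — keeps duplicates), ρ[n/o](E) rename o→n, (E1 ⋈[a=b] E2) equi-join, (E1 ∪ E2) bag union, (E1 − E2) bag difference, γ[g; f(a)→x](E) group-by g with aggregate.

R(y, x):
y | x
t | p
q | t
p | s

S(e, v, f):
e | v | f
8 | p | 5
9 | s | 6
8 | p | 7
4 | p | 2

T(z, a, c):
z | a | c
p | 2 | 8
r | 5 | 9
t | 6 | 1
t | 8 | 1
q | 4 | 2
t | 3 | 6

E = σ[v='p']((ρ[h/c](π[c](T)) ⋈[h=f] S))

Row counts bottom-up:
  T → 6
  π[c](T) → 6
  ρ[h/c](π[c](T)) → 6
  S → 4
  (ρ[h/c](π[c](T)) ⋈[h=f] S) → 2
  σ[v='p']((ρ[h/c](π[c](T)) ⋈[h=f] S)) → 1

|E| = 1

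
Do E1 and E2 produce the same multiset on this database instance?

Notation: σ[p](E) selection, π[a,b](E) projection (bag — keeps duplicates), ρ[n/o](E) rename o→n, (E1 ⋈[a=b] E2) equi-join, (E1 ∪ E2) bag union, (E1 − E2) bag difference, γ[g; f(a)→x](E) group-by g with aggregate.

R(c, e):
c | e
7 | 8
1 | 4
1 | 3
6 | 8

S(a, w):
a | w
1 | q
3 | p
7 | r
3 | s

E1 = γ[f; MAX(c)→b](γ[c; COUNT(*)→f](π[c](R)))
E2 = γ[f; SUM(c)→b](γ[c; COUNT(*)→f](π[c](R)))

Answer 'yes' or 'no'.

E1 row counts bottom-up:
  R → 4
  π[c](R) → 4
  γ[c; COUNT(*)→f](π[c](R)) → 3
  γ[f; MAX(c)→b](γ[c; COUNT(*)→f](π[c](R))) → 2
E2 row counts bottom-up:
  R → 4
  π[c](R) → 4
  γ[c; COUNT(*)→f](π[c](R)) → 3
  γ[f; SUM(c)→b](γ[c; COUNT(*)→f](π[c](R))) → 2

E1 result:
f | b
1 | 7
2 | 1
E2 result:
f | b
1 | 13
2 | 1
Witness: (1, 7) appears 1× in E1 but 0× in E2.

no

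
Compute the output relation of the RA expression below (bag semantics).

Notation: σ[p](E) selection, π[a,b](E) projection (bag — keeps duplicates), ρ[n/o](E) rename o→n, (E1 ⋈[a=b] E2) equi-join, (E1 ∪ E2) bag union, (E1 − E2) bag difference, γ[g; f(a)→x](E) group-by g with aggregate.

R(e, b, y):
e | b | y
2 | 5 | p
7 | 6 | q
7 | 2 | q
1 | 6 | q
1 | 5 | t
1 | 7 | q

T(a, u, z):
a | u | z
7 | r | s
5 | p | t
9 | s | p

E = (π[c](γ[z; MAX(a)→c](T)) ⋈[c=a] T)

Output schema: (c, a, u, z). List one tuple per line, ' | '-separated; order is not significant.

Stepwise |·|:
  T → 3
  γ[z; MAX(a)→c](T) → 3
  π[c](γ[z; MAX(a)→c](T)) → 3
  T → 3
  (π[c](γ[z; MAX(a)→c](T)) ⋈[c=a] T) → 3

== RESULT ==
c | a | u | z
5 | 5 | p | t
7 | 7 | r | s
9 | 9 | s | p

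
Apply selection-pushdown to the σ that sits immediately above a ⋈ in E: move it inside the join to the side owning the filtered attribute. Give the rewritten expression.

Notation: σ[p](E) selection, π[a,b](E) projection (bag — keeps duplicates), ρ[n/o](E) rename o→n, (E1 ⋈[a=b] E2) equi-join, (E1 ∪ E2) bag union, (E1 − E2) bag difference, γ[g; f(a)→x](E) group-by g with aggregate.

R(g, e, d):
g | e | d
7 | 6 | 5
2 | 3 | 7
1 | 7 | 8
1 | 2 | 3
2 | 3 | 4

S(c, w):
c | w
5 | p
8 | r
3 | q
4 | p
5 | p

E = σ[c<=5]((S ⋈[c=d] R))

σ filters on c, owned by the left side.
E' = (σ[c<=5](S) ⋈[c=d] R)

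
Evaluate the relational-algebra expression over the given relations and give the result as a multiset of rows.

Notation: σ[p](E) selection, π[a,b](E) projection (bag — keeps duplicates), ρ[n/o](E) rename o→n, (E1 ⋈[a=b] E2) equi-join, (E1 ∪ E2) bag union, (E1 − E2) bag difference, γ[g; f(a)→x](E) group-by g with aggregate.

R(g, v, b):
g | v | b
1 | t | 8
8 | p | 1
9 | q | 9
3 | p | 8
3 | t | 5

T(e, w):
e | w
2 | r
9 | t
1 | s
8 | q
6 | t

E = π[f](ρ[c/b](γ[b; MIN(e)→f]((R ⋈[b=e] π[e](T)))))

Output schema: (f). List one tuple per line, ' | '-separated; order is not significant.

Stepwise |·|:
  R → 5
  T → 5
  π[e](T) → 5
  (R ⋈[b=e] π[e](T)) → 4
  γ[b; MIN(e)→f]((R ⋈[b=e] π[e](T))) → 3
  ρ[c/b](γ[b; MIN(e)→f]((R ⋈[b=e] π[e](T)))) → 3
  π[f](ρ[c/b](γ[b; MIN(e)→f]((R ⋈[b=e] π[e](T))))) → 3

== RESULT ==
f
1
8
9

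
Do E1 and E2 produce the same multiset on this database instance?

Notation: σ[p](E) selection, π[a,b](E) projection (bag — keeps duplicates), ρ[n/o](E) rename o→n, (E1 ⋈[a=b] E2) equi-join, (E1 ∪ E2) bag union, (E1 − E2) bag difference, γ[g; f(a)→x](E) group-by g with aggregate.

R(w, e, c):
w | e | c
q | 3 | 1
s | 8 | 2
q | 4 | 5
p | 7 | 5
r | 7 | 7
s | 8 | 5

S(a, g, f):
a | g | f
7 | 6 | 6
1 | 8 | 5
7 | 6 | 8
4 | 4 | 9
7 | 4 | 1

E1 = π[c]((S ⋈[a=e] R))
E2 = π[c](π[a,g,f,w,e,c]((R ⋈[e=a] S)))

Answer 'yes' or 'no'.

E1 subexpression sizes:
  S → 5
  R → 6
  (S ⋈[a=e] R) → 7
  π[c]((S ⋈[a=e] R)) → 7
E2 subexpression sizes:
  R → 6
  S → 5
  (R ⋈[e=a] S) → 7
  π[a,g,f,w,e,c]((R ⋈[e=a] S)) → 7
  π[c](π[a,g,f,w,e,c]((R ⋈[e=a] S))) → 7

E1 and E2 produce the same multiset:
c
5
5
5
5
7
7
7

yes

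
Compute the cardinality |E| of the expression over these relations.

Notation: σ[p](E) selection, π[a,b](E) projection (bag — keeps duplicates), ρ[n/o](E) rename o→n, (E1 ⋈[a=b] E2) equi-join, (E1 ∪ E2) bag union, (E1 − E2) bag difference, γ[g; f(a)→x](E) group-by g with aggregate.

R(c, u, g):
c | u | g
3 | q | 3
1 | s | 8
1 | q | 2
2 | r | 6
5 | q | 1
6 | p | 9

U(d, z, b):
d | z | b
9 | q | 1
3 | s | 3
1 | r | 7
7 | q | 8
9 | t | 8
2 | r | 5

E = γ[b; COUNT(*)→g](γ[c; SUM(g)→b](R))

Per-node cardinality:
  R → 6
  γ[c; SUM(g)→b](R) → 5
  γ[b; COUNT(*)→g](γ[c; SUM(g)→b](R)) → 5

|E| = 5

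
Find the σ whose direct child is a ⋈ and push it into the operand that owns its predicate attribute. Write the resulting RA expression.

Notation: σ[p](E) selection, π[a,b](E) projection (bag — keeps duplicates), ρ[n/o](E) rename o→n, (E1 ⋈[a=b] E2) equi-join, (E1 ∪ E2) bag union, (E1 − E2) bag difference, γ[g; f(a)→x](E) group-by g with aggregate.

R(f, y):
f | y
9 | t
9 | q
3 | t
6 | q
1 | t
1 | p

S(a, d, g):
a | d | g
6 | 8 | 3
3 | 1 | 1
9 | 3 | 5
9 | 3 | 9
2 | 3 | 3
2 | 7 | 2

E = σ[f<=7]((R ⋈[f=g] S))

σ filters on f, owned by the left side.
E' = (σ[f<=7](R) ⋈[f=g] S)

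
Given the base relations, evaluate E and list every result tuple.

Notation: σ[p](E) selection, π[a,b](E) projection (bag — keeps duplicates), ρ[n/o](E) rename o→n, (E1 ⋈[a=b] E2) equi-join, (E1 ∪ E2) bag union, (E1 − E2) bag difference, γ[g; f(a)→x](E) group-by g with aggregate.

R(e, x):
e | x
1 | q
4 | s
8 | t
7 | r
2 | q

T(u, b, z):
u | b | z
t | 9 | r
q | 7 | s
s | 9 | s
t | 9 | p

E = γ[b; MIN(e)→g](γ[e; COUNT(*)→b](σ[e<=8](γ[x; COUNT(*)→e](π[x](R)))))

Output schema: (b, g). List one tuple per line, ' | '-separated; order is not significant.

Stepwise |·|:
  R → 5
  π[x](R) → 5
  γ[x; COUNT(*)→e](π[x](R)) → 4
  σ[e<=8](γ[x; COUNT(*)→e](π[x](R))) → 4
  γ[e; COUNT(*)→b](σ[e<=8](γ[x; COUNT(*)→e](π[x](R)))) → 2
  γ[b; MIN(e)→g](γ[e; COUNT(*)→b](σ[e<=8](γ[x; COUNT(*)→e](π[x](R))))) → 2

== RESULT ==
b | g
1 | 2
3 | 1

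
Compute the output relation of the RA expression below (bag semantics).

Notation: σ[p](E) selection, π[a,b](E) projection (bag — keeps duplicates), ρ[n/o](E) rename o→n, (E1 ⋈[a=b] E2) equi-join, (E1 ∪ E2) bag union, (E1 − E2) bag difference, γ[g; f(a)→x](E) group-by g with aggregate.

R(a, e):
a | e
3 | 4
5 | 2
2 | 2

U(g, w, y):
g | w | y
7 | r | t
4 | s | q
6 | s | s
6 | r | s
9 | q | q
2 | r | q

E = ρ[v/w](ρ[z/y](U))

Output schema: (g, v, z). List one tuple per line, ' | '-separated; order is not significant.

Row counts bottom-up:
  U → 6
  ρ[z/y](U) → 6
  ρ[v/w](ρ[z/y](U)) → 6

== RESULT ==
g | v | z
2 | r | q
4 | s | q
6 | r | s
6 | s | s
7 | r | t
9 | q | q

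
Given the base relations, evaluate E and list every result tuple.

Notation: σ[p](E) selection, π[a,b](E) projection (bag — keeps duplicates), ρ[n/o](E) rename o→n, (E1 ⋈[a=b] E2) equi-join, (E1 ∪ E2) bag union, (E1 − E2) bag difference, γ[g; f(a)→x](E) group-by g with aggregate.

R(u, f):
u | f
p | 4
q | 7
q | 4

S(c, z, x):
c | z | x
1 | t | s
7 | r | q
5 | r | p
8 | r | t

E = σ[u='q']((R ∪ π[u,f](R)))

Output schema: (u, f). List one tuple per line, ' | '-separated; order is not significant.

Row counts bottom-up:
  R → 3
  R → 3
  π[u,f](R) → 3
  (R ∪ π[u,f](R)) → 6
  σ[u='q']((R ∪ π[u,f](R))) → 4

== RESULT ==
u | f
q | 4
q | 4
q | 7
q | 7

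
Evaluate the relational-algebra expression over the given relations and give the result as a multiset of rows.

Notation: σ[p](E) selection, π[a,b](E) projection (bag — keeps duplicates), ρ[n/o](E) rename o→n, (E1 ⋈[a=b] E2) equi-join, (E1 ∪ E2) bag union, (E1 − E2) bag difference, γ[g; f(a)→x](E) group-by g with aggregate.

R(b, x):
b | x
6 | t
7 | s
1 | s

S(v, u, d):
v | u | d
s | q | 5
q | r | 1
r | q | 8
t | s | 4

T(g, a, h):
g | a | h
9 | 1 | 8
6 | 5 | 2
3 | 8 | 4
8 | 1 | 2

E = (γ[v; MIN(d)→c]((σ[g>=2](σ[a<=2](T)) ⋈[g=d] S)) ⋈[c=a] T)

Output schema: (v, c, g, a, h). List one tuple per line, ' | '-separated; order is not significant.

Stepwise |·|:
  T → 4
  σ[a<=2](T) → 2
  σ[g>=2](σ[a<=2](T)) → 2
  S → 4
  (σ[g>=2](σ[a<=2](T)) ⋈[g=d] S) → 1
  γ[v; MIN(d)→c]((σ[g>=2](σ[a<=2](T)) ⋈[g=d] S)) → 1
  T → 4
  (γ[v; MIN(d)→c]((σ[g>=2](σ[a<=2](T)) ⋈[g=d] S)) ⋈[c=a] T) → 1

== RESULT ==
v | c | g | a | h
r | 8 | 3 | 8 | 4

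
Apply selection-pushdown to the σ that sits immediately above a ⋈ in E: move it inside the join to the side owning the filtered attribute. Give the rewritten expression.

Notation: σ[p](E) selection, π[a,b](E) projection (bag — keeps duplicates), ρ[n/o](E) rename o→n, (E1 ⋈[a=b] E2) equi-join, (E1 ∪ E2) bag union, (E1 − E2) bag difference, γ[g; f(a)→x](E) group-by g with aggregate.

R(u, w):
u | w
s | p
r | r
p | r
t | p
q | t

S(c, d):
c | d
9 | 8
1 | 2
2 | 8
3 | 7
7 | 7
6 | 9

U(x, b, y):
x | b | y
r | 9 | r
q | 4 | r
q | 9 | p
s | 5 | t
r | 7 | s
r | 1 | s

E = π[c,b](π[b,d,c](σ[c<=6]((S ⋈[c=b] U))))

σ filters on c, owned by the left side.
E' = π[c,b](π[b,d,c]((σ[c<=6](S) ⋈[c=b] U)))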